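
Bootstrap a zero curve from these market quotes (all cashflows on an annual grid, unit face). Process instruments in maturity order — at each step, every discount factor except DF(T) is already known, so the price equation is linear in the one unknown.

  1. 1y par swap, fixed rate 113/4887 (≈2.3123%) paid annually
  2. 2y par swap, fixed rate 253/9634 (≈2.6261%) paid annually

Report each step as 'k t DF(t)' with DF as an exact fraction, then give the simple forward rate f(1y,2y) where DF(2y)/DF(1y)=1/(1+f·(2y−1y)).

1 1 4887/5000
2 2 4747/5000
f(1y,2y) = ((4887/5000)/(4747/5000) − 1)/(1) = 140/4747 ≈ 2.9492%

step 1 [1y] swap r/1=113/4887: DF=(1 − 113/4887·(0))/(1+113/4887) = 4887/5000 ≈ 0.977400
step 2 [2y] swap r/1=253/9634: DF=(1 − 253/9634·(0.977400))/(1+253/9634) = 4747/5000 ≈ 0.949400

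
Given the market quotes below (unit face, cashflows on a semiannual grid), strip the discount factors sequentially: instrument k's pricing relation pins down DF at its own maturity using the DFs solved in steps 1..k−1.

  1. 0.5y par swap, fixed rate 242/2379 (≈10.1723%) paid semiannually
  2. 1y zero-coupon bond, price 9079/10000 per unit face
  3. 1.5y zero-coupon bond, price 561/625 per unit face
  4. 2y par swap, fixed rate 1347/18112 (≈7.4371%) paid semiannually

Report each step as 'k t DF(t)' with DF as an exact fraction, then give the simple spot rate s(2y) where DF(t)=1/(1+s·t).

step 1 [0.5y] swap r/2=121/2379: DF=(1 − 121/2379·(0))/(1+121/2379) = 2379/2500 ≈ 0.951600
step 2 [1y] zero: DF = P = 9079/10000 ≈ 0.907900
step 3 [1.5y] zero: DF = P = 561/625 ≈ 0.897600
step 4 [2y] swap r/2=1347/36224: DF=(1 − 1347/36224·(0.951600+0.907900+0.897600))/(1+1347/36224) = 8653/10000 ≈ 0.865300

1 1/2 2379/2500
2 1 9079/10000
3 3/2 561/625
4 2 8653/10000
s(2y) = (1/(8653/10000) − 1)/(2) = 1347/17306 ≈ 7.7834%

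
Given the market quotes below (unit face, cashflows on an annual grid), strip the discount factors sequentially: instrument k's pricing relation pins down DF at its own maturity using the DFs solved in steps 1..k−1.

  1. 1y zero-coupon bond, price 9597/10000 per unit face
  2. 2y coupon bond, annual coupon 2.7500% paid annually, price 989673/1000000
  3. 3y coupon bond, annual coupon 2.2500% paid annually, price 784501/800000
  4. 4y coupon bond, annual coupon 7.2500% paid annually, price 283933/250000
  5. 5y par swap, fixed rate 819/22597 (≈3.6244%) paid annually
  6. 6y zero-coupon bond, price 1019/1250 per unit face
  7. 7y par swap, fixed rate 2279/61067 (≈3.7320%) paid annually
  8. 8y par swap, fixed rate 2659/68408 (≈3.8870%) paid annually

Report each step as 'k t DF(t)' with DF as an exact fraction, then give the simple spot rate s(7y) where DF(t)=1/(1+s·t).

1 1 9597/10000
2 2 15/16
3 3 9173/10000
4 4 8687/10000
5 5 4181/5000
6 6 1019/1250
7 7 7721/10000
8 8 7341/10000
s(7y) = (1/(7721/10000) − 1)/(7) = 2279/54047 ≈ 4.2167%

step 1 [1y] zero: DF = P = 9597/10000 ≈ 0.959700
step 2 [2y] bond c/1=11/400: DF=(989673/1000000 − 11/400·(0.959700))/(1+11/400) = 15/16 ≈ 0.937500
step 3 [3y] bond c/1=9/400: DF=(784501/800000 − 9/400·(0.959700+0.937500))/(1+9/400) = 9173/10000 ≈ 0.917300
step 4 [4y] bond c/1=29/400: DF=(283933/250000 − 29/400·(0.959700+0.937500+0.917300))/(1+29/400) = 8687/10000 ≈ 0.868700
step 5 [5y] swap r/1=819/22597: DF=(1 − 819/22597·(0.959700+0.937500+0.917300+0.868700))/(1+819/22597) = 4181/5000 ≈ 0.836200
step 6 [6y] zero: DF = P = 1019/1250 ≈ 0.815200
step 7 [7y] swap r/1=2279/61067: DF=(1 − 2279/61067·(0.959700+0.937500+0.917300+0.868700+0.836200+0.815200))/(1+2279/61067) = 7721/10000 ≈ 0.772100
step 8 [8y] swap r/1=2659/68408: DF=(1 − 2659/68408·(0.959700+0.937500+0.917300+0.868700+0.836200+0.815200+0.772100))/(1+2659/68408) = 7341/10000 ≈ 0.734100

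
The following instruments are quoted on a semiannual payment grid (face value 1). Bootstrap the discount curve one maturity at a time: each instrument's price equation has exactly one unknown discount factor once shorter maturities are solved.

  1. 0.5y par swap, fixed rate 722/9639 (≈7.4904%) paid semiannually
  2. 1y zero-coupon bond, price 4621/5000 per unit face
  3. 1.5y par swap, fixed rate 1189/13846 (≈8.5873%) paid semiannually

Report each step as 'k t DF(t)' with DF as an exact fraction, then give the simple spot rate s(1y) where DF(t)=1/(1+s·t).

step 1 [0.5y] swap r/2=361/9639: DF=(1 − 361/9639·(0))/(1+361/9639) = 9639/10000 ≈ 0.963900
step 2 [1y] zero: DF = P = 4621/5000 ≈ 0.924200
step 3 [1.5y] swap r/2=1189/27692: DF=(1 − 1189/27692·(0.963900+0.924200))/(1+1189/27692) = 8811/10000 ≈ 0.881100

1 1/2 9639/10000
2 1 4621/5000
3 3/2 8811/10000
s(1y) = (1/(4621/5000) − 1)/(1) = 379/4621 ≈ 8.2017%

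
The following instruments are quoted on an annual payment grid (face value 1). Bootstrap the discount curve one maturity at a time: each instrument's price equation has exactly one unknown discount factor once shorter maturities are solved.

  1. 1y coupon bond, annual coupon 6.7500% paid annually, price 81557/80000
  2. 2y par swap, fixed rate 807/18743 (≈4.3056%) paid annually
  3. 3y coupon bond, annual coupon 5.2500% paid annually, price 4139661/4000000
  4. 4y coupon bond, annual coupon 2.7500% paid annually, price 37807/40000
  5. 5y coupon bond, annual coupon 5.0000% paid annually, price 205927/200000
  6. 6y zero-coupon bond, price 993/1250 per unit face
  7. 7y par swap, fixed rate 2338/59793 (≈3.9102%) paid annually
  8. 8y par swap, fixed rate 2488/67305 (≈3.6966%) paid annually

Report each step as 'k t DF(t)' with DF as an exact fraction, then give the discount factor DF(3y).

1 1 191/200
2 2 9193/10000
3 3 4449/5000
4 4 8459/10000
5 5 8087/10000
6 6 993/1250
7 7 3831/5000
8 8 939/1250
DF(3y) = 4449/5000 ≈ 0.889800

step 1 [1y] bond c/1=27/400: DF=(81557/80000 − 27/400·(0))/(1+27/400) = 191/200 ≈ 0.955000
step 2 [2y] swap r/1=807/18743: DF=(1 − 807/18743·(0.955000))/(1+807/18743) = 9193/10000 ≈ 0.919300
step 3 [3y] bond c/1=21/400: DF=(4139661/4000000 − 21/400·(0.955000+0.919300))/(1+21/400) = 4449/5000 ≈ 0.889800
step 4 [4y] bond c/1=11/400: DF=(37807/40000 − 11/400·(0.955000+0.919300+0.889800))/(1+11/400) = 8459/10000 ≈ 0.845900
step 5 [5y] bond c/1=1/20: DF=(205927/200000 − 1/20·(0.955000+0.919300+0.889800+0.845900))/(1+1/20) = 8087/10000 ≈ 0.808700
step 6 [6y] zero: DF = P = 993/1250 ≈ 0.794400
step 7 [7y] swap r/1=2338/59793: DF=(1 − 2338/59793·(0.955000+0.919300+0.889800+0.845900+0.808700+0.794400))/(1+2338/59793) = 3831/5000 ≈ 0.766200
step 8 [8y] swap r/1=2488/67305: DF=(1 − 2488/67305·(0.955000+0.919300+0.889800+0.845900+0.808700+0.794400+0.766200))/(1+2488/67305) = 939/1250 ≈ 0.751200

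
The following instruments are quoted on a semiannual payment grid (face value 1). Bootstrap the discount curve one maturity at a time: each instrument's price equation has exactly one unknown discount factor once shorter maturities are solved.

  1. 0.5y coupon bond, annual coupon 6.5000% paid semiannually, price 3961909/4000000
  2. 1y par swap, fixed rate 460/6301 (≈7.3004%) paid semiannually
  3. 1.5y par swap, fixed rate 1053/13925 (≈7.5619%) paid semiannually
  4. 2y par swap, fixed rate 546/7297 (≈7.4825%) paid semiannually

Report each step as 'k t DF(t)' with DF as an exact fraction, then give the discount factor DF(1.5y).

step 1 [0.5y] bond c/2=13/400: DF=(3961909/4000000 − 13/400·(0))/(1+13/400) = 9593/10000 ≈ 0.959300
step 2 [1y] swap r/2=230/6301: DF=(1 − 230/6301·(0.959300))/(1+230/6301) = 931/1000 ≈ 0.931000
step 3 [1.5y] swap r/2=1053/27850: DF=(1 − 1053/27850·(0.959300+0.931000))/(1+1053/27850) = 8947/10000 ≈ 0.894700
step 4 [2y] swap r/2=273/7297: DF=(1 − 273/7297·(0.959300+0.931000+0.894700))/(1+273/7297) = 1727/2000 ≈ 0.863500

1 1/2 9593/10000
2 1 931/1000
3 3/2 8947/10000
4 2 1727/2000
DF(1.5y) = 8947/10000 ≈ 0.894700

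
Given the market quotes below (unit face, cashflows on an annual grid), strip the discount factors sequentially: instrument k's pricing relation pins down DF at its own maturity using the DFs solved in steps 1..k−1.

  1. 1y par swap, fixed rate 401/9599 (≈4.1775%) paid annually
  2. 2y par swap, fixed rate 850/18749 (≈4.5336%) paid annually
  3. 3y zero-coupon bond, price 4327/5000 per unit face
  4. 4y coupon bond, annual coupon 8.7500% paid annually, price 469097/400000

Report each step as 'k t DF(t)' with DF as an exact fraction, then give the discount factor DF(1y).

1 1 9599/10000
2 2 183/200
3 3 4327/5000
4 4 8579/10000
DF(1y) = 9599/10000 ≈ 0.959900

step 1 [1y] swap r/1=401/9599: DF=(1 − 401/9599·(0))/(1+401/9599) = 9599/10000 ≈ 0.959900
step 2 [2y] swap r/1=850/18749: DF=(1 − 850/18749·(0.959900))/(1+850/18749) = 183/200 ≈ 0.915000
step 3 [3y] zero: DF = P = 4327/5000 ≈ 0.865400
step 4 [4y] bond c/1=7/80: DF=(469097/400000 − 7/80·(0.959900+0.915000+0.865400))/(1+7/80) = 8579/10000 ≈ 0.857900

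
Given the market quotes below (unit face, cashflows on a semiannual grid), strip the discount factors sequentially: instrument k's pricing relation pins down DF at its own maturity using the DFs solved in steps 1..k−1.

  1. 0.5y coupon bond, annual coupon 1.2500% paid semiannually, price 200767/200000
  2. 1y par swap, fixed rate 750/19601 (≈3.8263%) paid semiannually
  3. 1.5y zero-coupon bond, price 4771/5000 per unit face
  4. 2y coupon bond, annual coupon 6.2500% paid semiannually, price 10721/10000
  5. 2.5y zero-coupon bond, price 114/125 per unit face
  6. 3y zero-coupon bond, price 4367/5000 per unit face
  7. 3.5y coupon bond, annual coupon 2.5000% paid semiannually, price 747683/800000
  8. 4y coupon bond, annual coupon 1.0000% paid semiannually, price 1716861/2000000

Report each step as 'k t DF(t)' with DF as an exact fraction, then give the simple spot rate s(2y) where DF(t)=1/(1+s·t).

step 1 [0.5y] bond c/2=1/160: DF=(200767/200000 − 1/160·(0))/(1+1/160) = 1247/1250 ≈ 0.997600
step 2 [1y] swap r/2=375/19601: DF=(1 − 375/19601·(0.997600))/(1+375/19601) = 77/80 ≈ 0.962500
step 3 [1.5y] zero: DF = P = 4771/5000 ≈ 0.954200
step 4 [2y] bond c/2=1/32: DF=(10721/10000 − 1/32·(0.997600+0.962500+0.954200))/(1+1/32) = 9513/10000 ≈ 0.951300
step 5 [2.5y] zero: DF = P = 114/125 ≈ 0.912000
step 6 [3y] zero: DF = P = 4367/5000 ≈ 0.873400
step 7 [3.5y] bond c/2=1/80: DF=(747683/800000 − 1/80·(0.997600+0.962500+0.954200+0.951300+0.912000+0.873400))/(1+1/80) = 8533/10000 ≈ 0.853300
step 8 [4y] bond c/2=1/200: DF=(1716861/2000000 − 1/200·(0.997600+0.962500+0.954200+0.951300+0.912000+0.873400+0.853300))/(1+1/200) = 4109/5000 ≈ 0.821800

1 1/2 1247/1250
2 1 77/80
3 3/2 4771/5000
4 2 9513/10000
5 5/2 114/125
6 3 4367/5000
7 7/2 8533/10000
8 4 4109/5000
s(2y) = (1/(9513/10000) − 1)/(2) = 487/19026 ≈ 2.5597%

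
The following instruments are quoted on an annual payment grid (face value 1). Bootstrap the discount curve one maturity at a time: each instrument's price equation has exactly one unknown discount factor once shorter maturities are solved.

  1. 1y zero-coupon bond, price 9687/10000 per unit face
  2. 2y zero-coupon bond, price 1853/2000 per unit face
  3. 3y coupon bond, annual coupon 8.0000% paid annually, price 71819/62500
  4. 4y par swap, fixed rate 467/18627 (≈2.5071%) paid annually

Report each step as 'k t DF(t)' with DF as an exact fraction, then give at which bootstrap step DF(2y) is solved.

1 1 9687/10000
2 2 1853/2000
3 3 2309/2500
4 4 4533/5000
DF(2y) is solved at step 2

step 1 [1y] zero: DF = P = 9687/10000 ≈ 0.968700
step 2 [2y] zero: DF = P = 1853/2000 ≈ 0.926500
step 3 [3y] bond c/1=2/25: DF=(71819/62500 − 2/25·(0.968700+0.926500))/(1+2/25) = 2309/2500 ≈ 0.923600
step 4 [4y] swap r/1=467/18627: DF=(1 − 467/18627·(0.968700+0.926500+0.923600))/(1+467/18627) = 4533/5000 ≈ 0.906600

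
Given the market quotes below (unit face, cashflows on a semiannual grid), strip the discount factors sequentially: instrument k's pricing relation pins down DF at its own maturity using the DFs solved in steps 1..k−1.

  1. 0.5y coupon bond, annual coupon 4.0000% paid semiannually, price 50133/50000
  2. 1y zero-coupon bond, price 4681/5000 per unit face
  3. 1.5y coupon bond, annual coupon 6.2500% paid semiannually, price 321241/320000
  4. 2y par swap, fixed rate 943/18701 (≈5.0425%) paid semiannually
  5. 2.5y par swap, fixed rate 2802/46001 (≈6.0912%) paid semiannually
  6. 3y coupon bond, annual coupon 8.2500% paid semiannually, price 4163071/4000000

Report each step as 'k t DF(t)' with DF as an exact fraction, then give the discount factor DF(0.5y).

1 1/2 983/1000
2 1 4681/5000
3 3/2 9153/10000
4 2 9057/10000
5 5/2 8599/10000
6 3 8173/10000
DF(0.5y) = 983/1000 ≈ 0.983000

step 1 [0.5y] bond c/2=1/50: DF=(50133/50000 − 1/50·(0))/(1+1/50) = 983/1000 ≈ 0.983000
step 2 [1y] zero: DF = P = 4681/5000 ≈ 0.936200
step 3 [1.5y] bond c/2=1/32: DF=(321241/320000 − 1/32·(0.983000+0.936200))/(1+1/32) = 9153/10000 ≈ 0.915300
step 4 [2y] swap r/2=943/37402: DF=(1 − 943/37402·(0.983000+0.936200+0.915300))/(1+943/37402) = 9057/10000 ≈ 0.905700
step 5 [2.5y] swap r/2=1401/46001: DF=(1 − 1401/46001·(0.983000+0.936200+0.915300+0.905700))/(1+1401/46001) = 8599/10000 ≈ 0.859900
step 6 [3y] bond c/2=33/800: DF=(4163071/4000000 − 33/800·(0.983000+0.936200+0.915300+0.905700+0.859900))/(1+33/800) = 8173/10000 ≈ 0.817300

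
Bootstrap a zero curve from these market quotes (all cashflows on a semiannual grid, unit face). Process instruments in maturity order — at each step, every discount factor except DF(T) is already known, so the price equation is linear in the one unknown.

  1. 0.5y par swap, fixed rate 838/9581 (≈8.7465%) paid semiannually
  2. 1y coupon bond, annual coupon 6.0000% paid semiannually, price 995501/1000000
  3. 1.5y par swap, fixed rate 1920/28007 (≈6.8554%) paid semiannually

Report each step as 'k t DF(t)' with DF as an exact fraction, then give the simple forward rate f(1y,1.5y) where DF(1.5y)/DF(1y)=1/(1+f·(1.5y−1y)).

step 1 [0.5y] swap r/2=419/9581: DF=(1 − 419/9581·(0))/(1+419/9581) = 9581/10000 ≈ 0.958100
step 2 [1y] bond c/2=3/100: DF=(995501/1000000 − 3/100·(0.958100))/(1+3/100) = 4693/5000 ≈ 0.938600
step 3 [1.5y] swap r/2=960/28007: DF=(1 − 960/28007·(0.958100+0.938600))/(1+960/28007) = 113/125 ≈ 0.904000

1 1/2 9581/10000
2 1 4693/5000
3 3/2 113/125
f(1y,1.5y) = ((4693/5000)/(113/125) − 1)/(1/2) = 173/2260 ≈ 7.6549%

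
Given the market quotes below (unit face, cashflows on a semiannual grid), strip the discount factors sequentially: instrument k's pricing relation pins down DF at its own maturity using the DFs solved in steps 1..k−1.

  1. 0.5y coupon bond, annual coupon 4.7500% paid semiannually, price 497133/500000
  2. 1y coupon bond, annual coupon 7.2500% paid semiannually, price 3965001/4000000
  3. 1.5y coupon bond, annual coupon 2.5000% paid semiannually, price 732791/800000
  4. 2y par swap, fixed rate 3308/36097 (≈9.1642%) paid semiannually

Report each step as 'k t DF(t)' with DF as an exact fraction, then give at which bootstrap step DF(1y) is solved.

1 1/2 607/625
2 1 4613/5000
3 3/2 8813/10000
4 2 4173/5000
DF(1y) is solved at step 2

step 1 [0.5y] bond c/2=19/800: DF=(497133/500000 − 19/800·(0))/(1+19/800) = 607/625 ≈ 0.971200
step 2 [1y] bond c/2=29/800: DF=(3965001/4000000 − 29/800·(0.971200))/(1+29/800) = 4613/5000 ≈ 0.922600
step 3 [1.5y] bond c/2=1/80: DF=(732791/800000 − 1/80·(0.971200+0.922600))/(1+1/80) = 8813/10000 ≈ 0.881300
step 4 [2y] swap r/2=1654/36097: DF=(1 − 1654/36097·(0.971200+0.922600+0.881300))/(1+1654/36097) = 4173/5000 ≈ 0.834600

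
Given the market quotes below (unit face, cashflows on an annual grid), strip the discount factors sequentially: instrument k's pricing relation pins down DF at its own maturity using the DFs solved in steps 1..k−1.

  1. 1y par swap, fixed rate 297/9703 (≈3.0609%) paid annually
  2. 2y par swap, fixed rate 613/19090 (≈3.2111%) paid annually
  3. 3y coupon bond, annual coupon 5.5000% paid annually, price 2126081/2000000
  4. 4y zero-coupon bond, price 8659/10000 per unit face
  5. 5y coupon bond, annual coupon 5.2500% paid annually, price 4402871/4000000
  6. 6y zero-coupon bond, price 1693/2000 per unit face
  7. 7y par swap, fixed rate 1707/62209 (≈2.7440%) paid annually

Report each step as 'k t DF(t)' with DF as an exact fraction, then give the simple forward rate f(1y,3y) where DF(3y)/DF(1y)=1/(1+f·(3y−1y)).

step 1 [1y] swap r/1=297/9703: DF=(1 − 297/9703·(0))/(1+297/9703) = 9703/10000 ≈ 0.970300
step 2 [2y] swap r/1=613/19090: DF=(1 − 613/19090·(0.970300))/(1+613/19090) = 9387/10000 ≈ 0.938700
step 3 [3y] bond c/1=11/200: DF=(2126081/2000000 − 11/200·(0.970300+0.938700))/(1+11/200) = 9081/10000 ≈ 0.908100
step 4 [4y] zero: DF = P = 8659/10000 ≈ 0.865900
step 5 [5y] bond c/1=21/400: DF=(4402871/4000000 − 21/400·(0.970300+0.938700+0.908100+0.865900))/(1+21/400) = 8621/10000 ≈ 0.862100
step 6 [6y] zero: DF = P = 1693/2000 ≈ 0.846500
step 7 [7y] swap r/1=1707/62209: DF=(1 − 1707/62209·(0.970300+0.938700+0.908100+0.865900+0.862100+0.846500))/(1+1707/62209) = 8293/10000 ≈ 0.829300

1 1 9703/10000
2 2 9387/10000
3 3 9081/10000
4 4 8659/10000
5 5 8621/10000
6 6 1693/2000
7 7 8293/10000
f(1y,3y) = ((9703/10000)/(9081/10000) − 1)/(2) = 311/9081 ≈ 3.4247%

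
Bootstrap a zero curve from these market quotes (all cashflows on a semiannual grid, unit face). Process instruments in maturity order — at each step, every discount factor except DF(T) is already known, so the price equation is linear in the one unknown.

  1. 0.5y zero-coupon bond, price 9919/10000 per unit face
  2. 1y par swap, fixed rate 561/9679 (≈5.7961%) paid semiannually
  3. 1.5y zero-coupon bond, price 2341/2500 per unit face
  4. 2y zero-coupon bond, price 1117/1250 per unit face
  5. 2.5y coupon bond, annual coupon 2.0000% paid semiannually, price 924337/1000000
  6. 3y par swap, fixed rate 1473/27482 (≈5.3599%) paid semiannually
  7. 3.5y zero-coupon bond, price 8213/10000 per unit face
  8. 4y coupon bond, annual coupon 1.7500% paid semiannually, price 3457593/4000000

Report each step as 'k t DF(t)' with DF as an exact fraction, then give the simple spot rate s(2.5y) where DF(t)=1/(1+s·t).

step 1 [0.5y] zero: DF = P = 9919/10000 ≈ 0.991900
step 2 [1y] swap r/2=561/19358: DF=(1 − 561/19358·(0.991900))/(1+561/19358) = 9439/10000 ≈ 0.943900
step 3 [1.5y] zero: DF = P = 2341/2500 ≈ 0.936400
step 4 [2y] zero: DF = P = 1117/1250 ≈ 0.893600
step 5 [2.5y] bond c/2=1/100: DF=(924337/1000000 − 1/100·(0.991900+0.943900+0.936400+0.893600))/(1+1/100) = 8779/10000 ≈ 0.877900
step 6 [3y] swap r/2=1473/54964: DF=(1 − 1473/54964·(0.991900+0.943900+0.936400+0.893600+0.877900))/(1+1473/54964) = 8527/10000 ≈ 0.852700
step 7 [3.5y] zero: DF = P = 8213/10000 ≈ 0.821300
step 8 [4y] bond c/2=7/800: DF=(3457593/4000000 − 7/800·(0.991900+0.943900+0.936400+0.893600+0.877900+0.852700+0.821300))/(1+7/800) = 8021/10000 ≈ 0.802100

1 1/2 9919/10000
2 1 9439/10000
3 3/2 2341/2500
4 2 1117/1250
5 5/2 8779/10000
6 3 8527/10000
7 7/2 8213/10000
8 4 8021/10000
s(2.5y) = (1/(8779/10000) − 1)/(5/2) = 2442/43895 ≈ 5.5633%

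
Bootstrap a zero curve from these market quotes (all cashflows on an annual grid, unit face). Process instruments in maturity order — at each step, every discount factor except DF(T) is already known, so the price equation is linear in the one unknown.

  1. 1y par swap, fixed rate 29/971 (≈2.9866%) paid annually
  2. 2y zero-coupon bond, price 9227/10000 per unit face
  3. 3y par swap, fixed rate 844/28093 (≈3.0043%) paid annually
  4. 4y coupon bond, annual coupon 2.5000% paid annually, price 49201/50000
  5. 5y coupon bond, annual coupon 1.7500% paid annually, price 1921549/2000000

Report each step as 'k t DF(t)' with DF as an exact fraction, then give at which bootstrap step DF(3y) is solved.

step 1 [1y] swap r/1=29/971: DF=(1 − 29/971·(0))/(1+29/971) = 971/1000 ≈ 0.971000
step 2 [2y] zero: DF = P = 9227/10000 ≈ 0.922700
step 3 [3y] swap r/1=844/28093: DF=(1 − 844/28093·(0.971000+0.922700))/(1+844/28093) = 2289/2500 ≈ 0.915600
step 4 [4y] bond c/1=1/40: DF=(49201/50000 − 1/40·(0.971000+0.922700+0.915600))/(1+1/40) = 1783/2000 ≈ 0.891500
step 5 [5y] bond c/1=7/400: DF=(1921549/2000000 − 7/400·(0.971000+0.922700+0.915600+0.891500))/(1+7/400) = 4403/5000 ≈ 0.880600

1 1 971/1000
2 2 9227/10000
3 3 2289/2500
4 4 1783/2000
5 5 4403/5000
DF(3y) is solved at step 3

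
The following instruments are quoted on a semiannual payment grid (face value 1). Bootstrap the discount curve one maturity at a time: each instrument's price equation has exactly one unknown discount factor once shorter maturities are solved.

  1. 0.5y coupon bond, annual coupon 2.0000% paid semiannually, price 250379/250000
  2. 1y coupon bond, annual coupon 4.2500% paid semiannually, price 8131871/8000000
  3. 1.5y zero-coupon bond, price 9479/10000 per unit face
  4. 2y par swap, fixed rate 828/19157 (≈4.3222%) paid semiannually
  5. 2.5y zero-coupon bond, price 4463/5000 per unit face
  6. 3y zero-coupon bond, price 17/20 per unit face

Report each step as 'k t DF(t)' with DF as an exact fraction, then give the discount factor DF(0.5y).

step 1 [0.5y] bond c/2=1/100: DF=(250379/250000 − 1/100·(0))/(1+1/100) = 2479/2500 ≈ 0.991600
step 2 [1y] bond c/2=17/800: DF=(8131871/8000000 − 17/800·(0.991600))/(1+17/800) = 9747/10000 ≈ 0.974700
step 3 [1.5y] zero: DF = P = 9479/10000 ≈ 0.947900
step 4 [2y] swap r/2=414/19157: DF=(1 − 414/19157·(0.991600+0.974700+0.947900))/(1+414/19157) = 2293/2500 ≈ 0.917200
step 5 [2.5y] zero: DF = P = 4463/5000 ≈ 0.892600
step 6 [3y] zero: DF = P = 17/20 ≈ 0.850000

1 1/2 2479/2500
2 1 9747/10000
3 3/2 9479/10000
4 2 2293/2500
5 5/2 4463/5000
6 3 17/20
DF(0.5y) = 2479/2500 ≈ 0.991600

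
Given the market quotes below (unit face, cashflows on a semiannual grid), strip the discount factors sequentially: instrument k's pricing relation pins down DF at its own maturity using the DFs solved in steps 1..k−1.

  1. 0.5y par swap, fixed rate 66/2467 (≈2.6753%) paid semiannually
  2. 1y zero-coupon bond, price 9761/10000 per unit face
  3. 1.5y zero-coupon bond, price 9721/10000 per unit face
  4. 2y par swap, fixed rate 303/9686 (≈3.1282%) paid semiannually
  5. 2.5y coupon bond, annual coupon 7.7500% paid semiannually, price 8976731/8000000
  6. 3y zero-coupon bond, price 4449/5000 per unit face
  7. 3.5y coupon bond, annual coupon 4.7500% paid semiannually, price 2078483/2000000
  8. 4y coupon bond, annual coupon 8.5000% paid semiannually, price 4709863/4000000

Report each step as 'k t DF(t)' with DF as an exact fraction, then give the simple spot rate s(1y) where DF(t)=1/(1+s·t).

step 1 [0.5y] swap r/2=33/2467: DF=(1 − 33/2467·(0))/(1+33/2467) = 2467/2500 ≈ 0.986800
step 2 [1y] zero: DF = P = 9761/10000 ≈ 0.976100
step 3 [1.5y] zero: DF = P = 9721/10000 ≈ 0.972100
step 4 [2y] swap r/2=303/19372: DF=(1 − 303/19372·(0.986800+0.976100+0.972100))/(1+303/19372) = 4697/5000 ≈ 0.939400
step 5 [2.5y] bond c/2=31/800: DF=(8976731/8000000 − 31/800·(0.986800+0.976100+0.972100+0.939400))/(1+31/800) = 9357/10000 ≈ 0.935700
step 6 [3y] zero: DF = P = 4449/5000 ≈ 0.889800
step 7 [3.5y] bond c/2=19/800: DF=(2078483/2000000 − 19/800·(0.986800+0.976100+0.972100+0.939400+0.935700+0.889800))/(1+19/800) = 8829/10000 ≈ 0.882900
step 8 [4y] bond c/2=17/400: DF=(4709863/4000000 − 17/400·(0.986800+0.976100+0.972100+0.939400+0.935700+0.889800+0.882900))/(1+17/400) = 8611/10000 ≈ 0.861100

1 1/2 2467/2500
2 1 9761/10000
3 3/2 9721/10000
4 2 4697/5000
5 5/2 9357/10000
6 3 4449/5000
7 7/2 8829/10000
8 4 8611/10000
s(1y) = (1/(9761/10000) − 1)/(1) = 239/9761 ≈ 2.4485%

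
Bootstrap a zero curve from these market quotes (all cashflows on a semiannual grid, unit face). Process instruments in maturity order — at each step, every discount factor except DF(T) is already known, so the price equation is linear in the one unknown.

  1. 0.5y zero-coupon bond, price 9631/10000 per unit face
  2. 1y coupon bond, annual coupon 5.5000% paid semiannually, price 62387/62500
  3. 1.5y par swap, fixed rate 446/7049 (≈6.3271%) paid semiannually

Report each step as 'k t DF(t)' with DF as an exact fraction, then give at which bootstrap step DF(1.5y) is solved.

step 1 [0.5y] zero: DF = P = 9631/10000 ≈ 0.963100
step 2 [1y] bond c/2=11/400: DF=(62387/62500 − 11/400·(0.963100))/(1+11/400) = 9457/10000 ≈ 0.945700
step 3 [1.5y] swap r/2=223/7049: DF=(1 − 223/7049·(0.963100+0.945700))/(1+223/7049) = 2277/2500 ≈ 0.910800

1 1/2 9631/10000
2 1 9457/10000
3 3/2 2277/2500
DF(1.5y) is solved at step 3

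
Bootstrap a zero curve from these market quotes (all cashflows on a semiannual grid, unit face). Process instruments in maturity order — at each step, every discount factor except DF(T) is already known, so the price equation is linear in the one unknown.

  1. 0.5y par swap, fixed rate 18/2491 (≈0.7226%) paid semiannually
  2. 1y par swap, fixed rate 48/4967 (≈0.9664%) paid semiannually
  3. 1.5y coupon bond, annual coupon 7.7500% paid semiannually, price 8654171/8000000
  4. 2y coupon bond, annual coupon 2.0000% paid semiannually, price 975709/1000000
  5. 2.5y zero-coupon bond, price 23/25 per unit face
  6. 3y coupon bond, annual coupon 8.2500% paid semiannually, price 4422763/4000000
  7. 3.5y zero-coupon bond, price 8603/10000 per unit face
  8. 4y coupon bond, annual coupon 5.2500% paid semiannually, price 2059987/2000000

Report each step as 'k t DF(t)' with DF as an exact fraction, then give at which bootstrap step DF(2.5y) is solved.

step 1 [0.5y] swap r/2=9/2491: DF=(1 − 9/2491·(0))/(1+9/2491) = 2491/2500 ≈ 0.996400
step 2 [1y] swap r/2=24/4967: DF=(1 − 24/4967·(0.996400))/(1+24/4967) = 619/625 ≈ 0.990400
step 3 [1.5y] bond c/2=31/800: DF=(8654171/8000000 − 31/800·(0.996400+0.990400))/(1+31/800) = 9673/10000 ≈ 0.967300
step 4 [2y] bond c/2=1/100: DF=(975709/1000000 − 1/100·(0.996400+0.990400+0.967300))/(1+1/100) = 1171/1250 ≈ 0.936800
step 5 [2.5y] zero: DF = P = 23/25 ≈ 0.920000
step 6 [3y] bond c/2=33/800: DF=(4422763/4000000 − 33/800·(0.996400+0.990400+0.967300+0.936800+0.920000))/(1+33/800) = 8713/10000 ≈ 0.871300
step 7 [3.5y] zero: DF = P = 8603/10000 ≈ 0.860300
step 8 [4y] bond c/2=21/800: DF=(2059987/2000000 − 21/800·(0.996400+0.990400+0.967300+0.936800+0.920000+0.871300+0.860300))/(1+21/800) = 8363/10000 ≈ 0.836300

1 1/2 2491/2500
2 1 619/625
3 3/2 9673/10000
4 2 1171/1250
5 5/2 23/25
6 3 8713/10000
7 7/2 8603/10000
8 4 8363/10000
DF(2.5y) is solved at step 5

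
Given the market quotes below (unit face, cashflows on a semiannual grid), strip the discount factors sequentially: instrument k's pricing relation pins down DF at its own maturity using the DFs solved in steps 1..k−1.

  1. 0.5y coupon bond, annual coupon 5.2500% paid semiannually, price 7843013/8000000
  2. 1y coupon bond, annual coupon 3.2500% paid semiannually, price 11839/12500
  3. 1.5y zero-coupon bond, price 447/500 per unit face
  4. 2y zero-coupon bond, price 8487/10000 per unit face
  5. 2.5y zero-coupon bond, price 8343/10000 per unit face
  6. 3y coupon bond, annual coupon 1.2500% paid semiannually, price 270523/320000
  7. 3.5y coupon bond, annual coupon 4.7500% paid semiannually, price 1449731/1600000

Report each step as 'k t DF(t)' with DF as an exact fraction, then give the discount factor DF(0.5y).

step 1 [0.5y] bond c/2=21/800: DF=(7843013/8000000 − 21/800·(0))/(1+21/800) = 9553/10000 ≈ 0.955300
step 2 [1y] bond c/2=13/800: DF=(11839/12500 − 13/800·(0.955300))/(1+13/800) = 9167/10000 ≈ 0.916700
step 3 [1.5y] zero: DF = P = 447/500 ≈ 0.894000
step 4 [2y] zero: DF = P = 8487/10000 ≈ 0.848700
step 5 [2.5y] zero: DF = P = 8343/10000 ≈ 0.834300
step 6 [3y] bond c/2=1/160: DF=(270523/320000 − 1/160·(0.955300+0.916700+0.894000+0.848700+0.834300))/(1+1/160) = 13/16 ≈ 0.812500
step 7 [3.5y] bond c/2=19/800: DF=(1449731/1600000 − 19/800·(0.955300+0.916700+0.894000+0.848700+0.834300+0.812500))/(1+19/800) = 763/1000 ≈ 0.763000

1 1/2 9553/10000
2 1 9167/10000
3 3/2 447/500
4 2 8487/10000
5 5/2 8343/10000
6 3 13/16
7 7/2 763/1000
DF(0.5y) = 9553/10000 ≈ 0.955300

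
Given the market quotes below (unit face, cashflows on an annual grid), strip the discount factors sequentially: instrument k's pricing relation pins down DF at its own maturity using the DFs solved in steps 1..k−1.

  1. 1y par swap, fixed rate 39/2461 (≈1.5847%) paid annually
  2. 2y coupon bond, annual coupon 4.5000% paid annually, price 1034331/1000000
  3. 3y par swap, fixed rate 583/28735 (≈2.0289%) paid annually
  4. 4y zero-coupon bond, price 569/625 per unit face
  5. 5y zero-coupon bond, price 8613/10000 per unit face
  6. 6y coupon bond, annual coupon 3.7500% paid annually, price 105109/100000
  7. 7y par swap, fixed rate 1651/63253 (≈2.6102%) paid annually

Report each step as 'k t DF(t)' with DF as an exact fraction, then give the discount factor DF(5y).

1 1 2461/2500
2 2 4737/5000
3 3 9417/10000
4 4 569/625
5 5 8613/10000
6 6 2113/2500
7 7 8349/10000
DF(5y) = 8613/10000 ≈ 0.861300

step 1 [1y] swap r/1=39/2461: DF=(1 − 39/2461·(0))/(1+39/2461) = 2461/2500 ≈ 0.984400
step 2 [2y] bond c/1=9/200: DF=(1034331/1000000 − 9/200·(0.984400))/(1+9/200) = 4737/5000 ≈ 0.947400
step 3 [3y] swap r/1=583/28735: DF=(1 − 583/28735·(0.984400+0.947400))/(1+583/28735) = 9417/10000 ≈ 0.941700
step 4 [4y] zero: DF = P = 569/625 ≈ 0.910400
step 5 [5y] zero: DF = P = 8613/10000 ≈ 0.861300
step 6 [6y] bond c/1=3/80: DF=(105109/100000 − 3/80·(0.984400+0.947400+0.941700+0.910400+0.861300))/(1+3/80) = 2113/2500 ≈ 0.845200
step 7 [7y] swap r/1=1651/63253: DF=(1 − 1651/63253·(0.984400+0.947400+0.941700+0.910400+0.861300+0.845200))/(1+1651/63253) = 8349/10000 ≈ 0.834900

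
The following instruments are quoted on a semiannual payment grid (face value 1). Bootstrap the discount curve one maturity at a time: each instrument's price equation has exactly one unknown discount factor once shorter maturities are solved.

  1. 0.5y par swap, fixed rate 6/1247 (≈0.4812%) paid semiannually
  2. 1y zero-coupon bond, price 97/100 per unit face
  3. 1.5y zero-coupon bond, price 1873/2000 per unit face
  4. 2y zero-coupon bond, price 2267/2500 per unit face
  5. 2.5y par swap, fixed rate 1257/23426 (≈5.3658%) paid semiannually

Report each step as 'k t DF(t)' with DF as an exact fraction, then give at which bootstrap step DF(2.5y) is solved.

step 1 [0.5y] swap r/2=3/1247: DF=(1 − 3/1247·(0))/(1+3/1247) = 1247/1250 ≈ 0.997600
step 2 [1y] zero: DF = P = 97/100 ≈ 0.970000
step 3 [1.5y] zero: DF = P = 1873/2000 ≈ 0.936500
step 4 [2y] zero: DF = P = 2267/2500 ≈ 0.906800
step 5 [2.5y] swap r/2=1257/46852: DF=(1 − 1257/46852·(0.997600+0.970000+0.936500+0.906800))/(1+1257/46852) = 8743/10000 ≈ 0.874300

1 1/2 1247/1250
2 1 97/100
3 3/2 1873/2000
4 2 2267/2500
5 5/2 8743/10000
DF(2.5y) is solved at step 5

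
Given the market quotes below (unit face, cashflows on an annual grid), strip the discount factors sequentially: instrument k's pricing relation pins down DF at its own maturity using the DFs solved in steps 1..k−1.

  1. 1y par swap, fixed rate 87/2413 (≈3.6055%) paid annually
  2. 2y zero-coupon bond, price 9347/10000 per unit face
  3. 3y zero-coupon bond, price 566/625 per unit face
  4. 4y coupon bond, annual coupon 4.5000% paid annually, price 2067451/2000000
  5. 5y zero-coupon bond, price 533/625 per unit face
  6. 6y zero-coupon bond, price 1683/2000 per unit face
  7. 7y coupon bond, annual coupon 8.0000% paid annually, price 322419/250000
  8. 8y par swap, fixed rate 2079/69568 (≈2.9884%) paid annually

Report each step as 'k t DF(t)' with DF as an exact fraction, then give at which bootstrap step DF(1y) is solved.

1 1 2413/2500
2 2 9347/10000
3 3 566/625
4 4 2171/2500
5 5 533/625
6 6 1683/2000
7 7 1593/2000
8 8 7921/10000
DF(1y) is solved at step 1

step 1 [1y] swap r/1=87/2413: DF=(1 − 87/2413·(0))/(1+87/2413) = 2413/2500 ≈ 0.965200
step 2 [2y] zero: DF = P = 9347/10000 ≈ 0.934700
step 3 [3y] zero: DF = P = 566/625 ≈ 0.905600
step 4 [4y] bond c/1=9/200: DF=(2067451/2000000 − 9/200·(0.965200+0.934700+0.905600))/(1+9/200) = 2171/2500 ≈ 0.868400
step 5 [5y] zero: DF = P = 533/625 ≈ 0.852800
step 6 [6y] zero: DF = P = 1683/2000 ≈ 0.841500
step 7 [7y] bond c/1=2/25: DF=(322419/250000 − 2/25·(0.965200+0.934700+0.905600+0.868400+0.852800+0.841500))/(1+2/25) = 1593/2000 ≈ 0.796500
step 8 [8y] swap r/1=2079/69568: DF=(1 − 2079/69568·(0.965200+0.934700+0.905600+0.868400+0.852800+0.841500+0.796500))/(1+2079/69568) = 7921/10000 ≈ 0.792100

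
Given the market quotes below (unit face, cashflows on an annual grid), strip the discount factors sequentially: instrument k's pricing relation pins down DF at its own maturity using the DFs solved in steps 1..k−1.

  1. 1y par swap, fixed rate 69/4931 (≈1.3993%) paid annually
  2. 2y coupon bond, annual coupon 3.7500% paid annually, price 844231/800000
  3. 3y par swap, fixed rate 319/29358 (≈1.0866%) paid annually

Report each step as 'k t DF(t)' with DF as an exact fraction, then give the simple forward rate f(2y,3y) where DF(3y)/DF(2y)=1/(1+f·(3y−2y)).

1 1 4931/5000
2 2 1963/2000
3 3 9681/10000
f(2y,3y) = ((1963/2000)/(9681/10000) − 1)/(1) = 134/9681 ≈ 1.3842%

step 1 [1y] swap r/1=69/4931: DF=(1 − 69/4931·(0))/(1+69/4931) = 4931/5000 ≈ 0.986200
step 2 [2y] bond c/1=3/80: DF=(844231/800000 − 3/80·(0.986200))/(1+3/80) = 1963/2000 ≈ 0.981500
step 3 [3y] swap r/1=319/29358: DF=(1 − 319/29358·(0.986200+0.981500))/(1+319/29358) = 9681/10000 ≈ 0.968100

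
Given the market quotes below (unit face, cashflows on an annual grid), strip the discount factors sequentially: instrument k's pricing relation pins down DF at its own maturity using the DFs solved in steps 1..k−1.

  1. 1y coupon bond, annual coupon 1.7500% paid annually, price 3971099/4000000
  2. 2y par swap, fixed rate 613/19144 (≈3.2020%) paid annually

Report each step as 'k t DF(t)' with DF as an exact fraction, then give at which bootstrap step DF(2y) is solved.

1 1 9757/10000
2 2 9387/10000
DF(2y) is solved at step 2

step 1 [1y] bond c/1=7/400: DF=(3971099/4000000 − 7/400·(0))/(1+7/400) = 9757/10000 ≈ 0.975700
step 2 [2y] swap r/1=613/19144: DF=(1 − 613/19144·(0.975700))/(1+613/19144) = 9387/10000 ≈ 0.938700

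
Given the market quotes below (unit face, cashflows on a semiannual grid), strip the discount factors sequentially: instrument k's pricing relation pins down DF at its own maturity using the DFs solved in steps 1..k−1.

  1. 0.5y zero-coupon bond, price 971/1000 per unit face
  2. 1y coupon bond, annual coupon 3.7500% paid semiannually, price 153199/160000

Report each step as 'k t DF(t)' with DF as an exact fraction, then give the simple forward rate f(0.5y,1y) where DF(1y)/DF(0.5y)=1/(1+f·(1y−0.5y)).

1 1/2 971/1000
2 1 461/500
f(0.5y,1y) = ((971/1000)/(461/500) − 1)/(1/2) = 49/461 ≈ 10.6291%

step 1 [0.5y] zero: DF = P = 971/1000 ≈ 0.971000
step 2 [1y] bond c/2=3/160: DF=(153199/160000 − 3/160·(0.971000))/(1+3/160) = 461/500 ≈ 0.922000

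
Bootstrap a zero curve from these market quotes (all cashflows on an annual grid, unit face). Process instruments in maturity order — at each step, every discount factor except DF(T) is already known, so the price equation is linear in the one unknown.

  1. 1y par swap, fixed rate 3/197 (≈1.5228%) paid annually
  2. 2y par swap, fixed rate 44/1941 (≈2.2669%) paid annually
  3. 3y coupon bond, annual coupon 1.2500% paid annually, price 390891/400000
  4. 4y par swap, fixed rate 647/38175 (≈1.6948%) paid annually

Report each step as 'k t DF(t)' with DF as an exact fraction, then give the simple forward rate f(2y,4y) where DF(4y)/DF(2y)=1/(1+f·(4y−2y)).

step 1 [1y] swap r/1=3/197: DF=(1 − 3/197·(0))/(1+3/197) = 197/200 ≈ 0.985000
step 2 [2y] swap r/1=44/1941: DF=(1 − 44/1941·(0.985000))/(1+44/1941) = 239/250 ≈ 0.956000
step 3 [3y] bond c/1=1/80: DF=(390891/400000 − 1/80·(0.985000+0.956000))/(1+1/80) = 2353/2500 ≈ 0.941200
step 4 [4y] swap r/1=647/38175: DF=(1 − 647/38175·(0.985000+0.956000+0.941200))/(1+647/38175) = 9353/10000 ≈ 0.935300

1 1 197/200
2 2 239/250
3 3 2353/2500
4 4 9353/10000
f(2y,4y) = ((239/250)/(9353/10000) − 1)/(2) = 207/18706 ≈ 1.1066%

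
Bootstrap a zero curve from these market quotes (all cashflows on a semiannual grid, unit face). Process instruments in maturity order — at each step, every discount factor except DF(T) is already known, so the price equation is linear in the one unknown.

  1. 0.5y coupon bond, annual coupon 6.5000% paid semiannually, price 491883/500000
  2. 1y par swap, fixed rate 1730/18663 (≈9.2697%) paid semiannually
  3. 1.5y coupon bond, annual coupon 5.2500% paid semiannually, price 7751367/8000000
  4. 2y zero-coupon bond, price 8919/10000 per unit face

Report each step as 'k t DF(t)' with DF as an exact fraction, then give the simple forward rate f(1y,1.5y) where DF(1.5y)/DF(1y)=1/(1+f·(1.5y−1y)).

1 1/2 1191/1250
2 1 1827/2000
3 3/2 2241/2500
4 2 8919/10000
f(1y,1.5y) = ((1827/2000)/(2241/2500) − 1)/(1/2) = 19/498 ≈ 3.8153%

step 1 [0.5y] bond c/2=13/400: DF=(491883/500000 − 13/400·(0))/(1+13/400) = 1191/1250 ≈ 0.952800
step 2 [1y] swap r/2=865/18663: DF=(1 − 865/18663·(0.952800))/(1+865/18663) = 1827/2000 ≈ 0.913500
step 3 [1.5y] bond c/2=21/800: DF=(7751367/8000000 − 21/800·(0.952800+0.913500))/(1+21/800) = 2241/2500 ≈ 0.896400
step 4 [2y] zero: DF = P = 8919/10000 ≈ 0.891900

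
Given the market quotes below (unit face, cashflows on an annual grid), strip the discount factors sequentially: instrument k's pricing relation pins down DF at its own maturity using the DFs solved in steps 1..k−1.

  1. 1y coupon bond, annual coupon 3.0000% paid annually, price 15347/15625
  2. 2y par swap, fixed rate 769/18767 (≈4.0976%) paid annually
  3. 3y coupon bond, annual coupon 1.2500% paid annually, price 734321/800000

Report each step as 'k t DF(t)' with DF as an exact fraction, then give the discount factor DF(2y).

1 1 596/625
2 2 9231/10000
3 3 4417/5000
DF(2y) = 9231/10000 ≈ 0.923100

step 1 [1y] bond c/1=3/100: DF=(15347/15625 − 3/100·(0))/(1+3/100) = 596/625 ≈ 0.953600
step 2 [2y] swap r/1=769/18767: DF=(1 − 769/18767·(0.953600))/(1+769/18767) = 9231/10000 ≈ 0.923100
step 3 [3y] bond c/1=1/80: DF=(734321/800000 − 1/80·(0.953600+0.923100))/(1+1/80) = 4417/5000 ≈ 0.883400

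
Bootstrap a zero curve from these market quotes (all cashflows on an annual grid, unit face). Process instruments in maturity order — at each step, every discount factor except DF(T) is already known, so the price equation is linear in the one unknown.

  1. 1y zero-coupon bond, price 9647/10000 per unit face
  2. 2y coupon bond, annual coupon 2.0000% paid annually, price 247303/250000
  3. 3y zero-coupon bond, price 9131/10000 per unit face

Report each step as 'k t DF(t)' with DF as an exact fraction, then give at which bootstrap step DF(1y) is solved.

step 1 [1y] zero: DF = P = 9647/10000 ≈ 0.964700
step 2 [2y] bond c/1=1/50: DF=(247303/250000 − 1/50·(0.964700))/(1+1/50) = 9509/10000 ≈ 0.950900
step 3 [3y] zero: DF = P = 9131/10000 ≈ 0.913100

1 1 9647/10000
2 2 9509/10000
3 3 9131/10000
DF(1y) is solved at step 1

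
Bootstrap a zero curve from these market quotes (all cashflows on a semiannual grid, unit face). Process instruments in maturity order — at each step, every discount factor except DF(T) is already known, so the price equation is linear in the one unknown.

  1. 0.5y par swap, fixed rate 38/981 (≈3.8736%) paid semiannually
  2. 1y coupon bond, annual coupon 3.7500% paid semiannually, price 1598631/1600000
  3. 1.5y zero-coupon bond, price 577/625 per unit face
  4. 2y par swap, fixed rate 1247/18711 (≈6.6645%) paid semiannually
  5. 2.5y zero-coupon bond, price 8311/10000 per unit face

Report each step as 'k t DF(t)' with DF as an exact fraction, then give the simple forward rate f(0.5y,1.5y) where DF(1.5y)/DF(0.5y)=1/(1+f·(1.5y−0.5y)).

1 1/2 981/1000
2 1 9627/10000
3 3/2 577/625
4 2 8753/10000
5 5/2 8311/10000
f(0.5y,1.5y) = ((981/1000)/(577/625) − 1)/(1) = 289/4616 ≈ 6.2608%

step 1 [0.5y] swap r/2=19/981: DF=(1 − 19/981·(0))/(1+19/981) = 981/1000 ≈ 0.981000
step 2 [1y] bond c/2=3/160: DF=(1598631/1600000 − 3/160·(0.981000))/(1+3/160) = 9627/10000 ≈ 0.962700
step 3 [1.5y] zero: DF = P = 577/625 ≈ 0.923200
step 4 [2y] swap r/2=1247/37422: DF=(1 − 1247/37422·(0.981000+0.962700+0.923200))/(1+1247/37422) = 8753/10000 ≈ 0.875300
step 5 [2.5y] zero: DF = P = 8311/10000 ≈ 0.831100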